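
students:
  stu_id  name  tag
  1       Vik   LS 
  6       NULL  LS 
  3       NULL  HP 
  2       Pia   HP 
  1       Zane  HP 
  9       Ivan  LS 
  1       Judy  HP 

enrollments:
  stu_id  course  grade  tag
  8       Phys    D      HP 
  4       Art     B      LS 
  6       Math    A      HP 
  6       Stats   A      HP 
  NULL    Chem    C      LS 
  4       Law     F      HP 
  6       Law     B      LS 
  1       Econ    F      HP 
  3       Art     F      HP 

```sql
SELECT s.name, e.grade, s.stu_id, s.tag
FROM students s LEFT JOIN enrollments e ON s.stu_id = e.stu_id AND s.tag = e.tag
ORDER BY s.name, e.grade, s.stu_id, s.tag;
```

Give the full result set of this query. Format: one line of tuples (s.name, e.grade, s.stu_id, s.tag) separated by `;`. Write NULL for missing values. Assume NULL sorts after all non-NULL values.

LEFT JOIN keeps every row from `students`; unmatched rows get NULL for `enrollments`'s columns.
Matching on s.stu_id = e.stu_id AND s.tag = e.tag. A NULL in a compared column never satisfies the condition.
- s (stu_id=1, tag=LS) has no partner → padded with NULL.
- s (stu_id=6, tag=LS) pairs with 1 row(s) of e.
- s (stu_id=3, tag=HP) pairs with 1 row(s) of e.
- s (stu_id=2, tag=HP) has no partner → padded with NULL.
- s (stu_id=1, tag=HP) pairs with 1 row(s) of e.
- s (stu_id=9, tag=LS) has no partner → padded with NULL.
- s (stu_id=1, tag=HP) pairs with 1 row(s) of e.
After projecting and ordering:
s.name | e.grade | s.stu_id | s.tag
Ivan | NULL | 9 | LS
Judy | F | 1 | HP
Pia | NULL | 2 | HP
Vik | NULL | 1 | LS
Zane | F | 1 | HP
NULL | B | 6 | LS
NULL | F | 3 | HP

(Ivan, NULL, 9, LS); (Judy, F, 1, HP); (Pia, NULL, 2, HP); (Vik, NULL, 1, LS); (Zane, F, 1, HP); (NULL, B, 6, LS); (NULL, F, 3, HP)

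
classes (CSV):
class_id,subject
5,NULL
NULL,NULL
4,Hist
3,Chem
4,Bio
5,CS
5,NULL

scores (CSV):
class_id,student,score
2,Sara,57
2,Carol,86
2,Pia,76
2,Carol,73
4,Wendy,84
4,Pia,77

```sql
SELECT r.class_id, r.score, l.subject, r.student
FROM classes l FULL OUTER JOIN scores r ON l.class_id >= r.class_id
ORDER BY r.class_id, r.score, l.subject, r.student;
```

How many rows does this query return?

35

FULL OUTER JOIN keeps every row from both sides; unmatched rows get NULL for the other side's columns.
Matching on l.class_id >= r.class_id. A NULL in a compared column never satisfies the condition.
- l[0] class_id=5 → 6 match(es) in r → 6 row(s).
- l[1] class_id=NULL → no match; kept with NULLs on the r side.
- l[2] class_id=4 → 6 match(es) in r → 6 row(s).
- l[3] class_id=3 → 4 match(es) in r → 4 row(s).
- l[4] class_id=4 → 6 match(es) in r → 6 row(s).
- l[5] class_id=5 → 6 match(es) in r → 6 row(s).
- l[6] class_id=5 → 6 match(es) in r → 6 row(s).
Total: 34 matched + 1 padded = 35 rows.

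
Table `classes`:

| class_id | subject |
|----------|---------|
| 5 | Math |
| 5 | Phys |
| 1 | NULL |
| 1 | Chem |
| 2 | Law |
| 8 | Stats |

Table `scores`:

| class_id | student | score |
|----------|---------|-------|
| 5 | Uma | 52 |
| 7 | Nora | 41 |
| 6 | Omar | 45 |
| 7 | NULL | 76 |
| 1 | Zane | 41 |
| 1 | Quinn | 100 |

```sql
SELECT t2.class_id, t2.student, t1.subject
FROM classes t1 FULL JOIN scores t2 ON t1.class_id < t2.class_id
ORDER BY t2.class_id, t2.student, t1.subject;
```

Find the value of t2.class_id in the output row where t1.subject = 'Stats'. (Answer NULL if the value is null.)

NULL

FULL OUTER JOIN keeps every row from both sides; unmatched rows get NULL for the other side's columns.
Matching on t1.class_id < t2.class_id.
- class_id=5: 3 matching t2 row(s), so 3 row(s) emitted.
- class_id=5: 3 matching t2 row(s), so 3 row(s) emitted.
- class_id=1: 4 matching t2 row(s), so 4 row(s) emitted.
- class_id=1: 4 matching t2 row(s), so 4 row(s) emitted.
- class_id=2: 4 matching t2 row(s), so 4 row(s) emitted.
- class_id=8: no t2 row matches, row kept with t2 columns NULL.
- plus 2 unmatched t2 row(s), each kept with NULL t1 columns.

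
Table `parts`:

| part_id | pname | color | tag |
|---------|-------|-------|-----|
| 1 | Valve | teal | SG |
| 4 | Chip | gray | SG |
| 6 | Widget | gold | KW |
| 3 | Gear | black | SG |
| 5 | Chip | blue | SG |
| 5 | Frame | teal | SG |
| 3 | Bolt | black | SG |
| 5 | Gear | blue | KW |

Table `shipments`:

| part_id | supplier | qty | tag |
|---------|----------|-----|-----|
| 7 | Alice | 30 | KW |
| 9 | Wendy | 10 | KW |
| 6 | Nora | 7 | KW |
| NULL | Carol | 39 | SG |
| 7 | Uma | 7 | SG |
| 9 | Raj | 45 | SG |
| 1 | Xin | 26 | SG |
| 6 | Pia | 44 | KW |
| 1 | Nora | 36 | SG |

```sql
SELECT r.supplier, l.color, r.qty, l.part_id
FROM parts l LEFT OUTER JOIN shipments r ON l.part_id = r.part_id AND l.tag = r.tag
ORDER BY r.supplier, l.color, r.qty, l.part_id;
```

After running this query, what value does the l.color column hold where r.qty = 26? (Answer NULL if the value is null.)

teal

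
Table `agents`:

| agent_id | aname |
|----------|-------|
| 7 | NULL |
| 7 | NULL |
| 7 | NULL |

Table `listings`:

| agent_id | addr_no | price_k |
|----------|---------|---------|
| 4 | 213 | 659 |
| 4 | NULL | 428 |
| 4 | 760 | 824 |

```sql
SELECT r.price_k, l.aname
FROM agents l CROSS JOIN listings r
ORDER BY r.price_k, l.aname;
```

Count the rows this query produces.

CROSS JOIN pairs every row of `agents` with every row of `listings`: 3 × 3 = 9 rows.

9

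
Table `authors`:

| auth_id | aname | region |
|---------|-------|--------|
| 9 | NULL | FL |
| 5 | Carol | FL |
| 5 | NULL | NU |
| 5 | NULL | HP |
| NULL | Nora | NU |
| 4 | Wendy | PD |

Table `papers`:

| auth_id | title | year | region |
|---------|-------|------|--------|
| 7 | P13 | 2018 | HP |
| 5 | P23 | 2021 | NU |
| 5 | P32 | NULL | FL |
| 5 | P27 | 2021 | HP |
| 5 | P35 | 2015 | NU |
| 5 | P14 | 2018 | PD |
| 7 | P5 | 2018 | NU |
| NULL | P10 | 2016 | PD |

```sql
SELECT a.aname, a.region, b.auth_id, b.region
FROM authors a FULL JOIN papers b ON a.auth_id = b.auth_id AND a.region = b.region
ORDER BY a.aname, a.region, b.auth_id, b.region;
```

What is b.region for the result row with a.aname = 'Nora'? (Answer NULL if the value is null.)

NULL

FULL OUTER JOIN keeps every row from both sides; unmatched rows get NULL for the other side's columns.
Matching on a.auth_id = b.auth_id AND a.region = b.region. A NULL in a compared column never satisfies the condition.
- a[0] auth_id=9, region=FL → no match; kept with NULLs on the b side.
- a[1] auth_id=5, region=FL → 1 match(es) in b → 1 row(s).
- a[2] auth_id=5, region=NU → 2 match(es) in b → 2 row(s).
- a[3] auth_id=5, region=HP → 1 match(es) in b → 1 row(s).
- a[4] auth_id=NULL, region=NU → no match; kept with NULLs on the b side.
- a[5] auth_id=4, region=PD → no match; kept with NULLs on the b side.
- 4 b row(s) had no a match → kept, a columns NULL.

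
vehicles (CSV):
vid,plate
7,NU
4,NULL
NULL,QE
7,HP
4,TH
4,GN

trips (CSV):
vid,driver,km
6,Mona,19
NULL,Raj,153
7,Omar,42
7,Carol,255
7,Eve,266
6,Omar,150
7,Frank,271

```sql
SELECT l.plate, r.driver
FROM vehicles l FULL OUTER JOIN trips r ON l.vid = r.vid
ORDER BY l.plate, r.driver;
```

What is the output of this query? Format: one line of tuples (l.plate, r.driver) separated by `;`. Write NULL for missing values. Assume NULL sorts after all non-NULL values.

FULL OUTER JOIN keeps every row from both sides; unmatched rows get NULL for the other side's columns.
Matching on l.vid = r.vid. A NULL in a compared column never satisfies the condition.
- l (vid=7) pairs with 4 row(s) of r.
- l (vid=4) has no partner → padded with NULL.
- l (vid=NULL) has no partner → padded with NULL.
- l (vid=7) pairs with 4 row(s) of r.
- l (vid=4) has no partner → padded with NULL.
- l (vid=4) has no partner → padded with NULL.
- 3 row(s) from r found no l partner → padded with NULL.

(GN, NULL); (HP, Carol); (HP, Eve); (HP, Frank); (HP, Omar); (NU, Carol); (NU, Eve); (NU, Frank); (NU, Omar); (QE, NULL); (TH, NULL); (NULL, Mona); (NULL, Omar); (NULL, Raj); (NULL, NULL)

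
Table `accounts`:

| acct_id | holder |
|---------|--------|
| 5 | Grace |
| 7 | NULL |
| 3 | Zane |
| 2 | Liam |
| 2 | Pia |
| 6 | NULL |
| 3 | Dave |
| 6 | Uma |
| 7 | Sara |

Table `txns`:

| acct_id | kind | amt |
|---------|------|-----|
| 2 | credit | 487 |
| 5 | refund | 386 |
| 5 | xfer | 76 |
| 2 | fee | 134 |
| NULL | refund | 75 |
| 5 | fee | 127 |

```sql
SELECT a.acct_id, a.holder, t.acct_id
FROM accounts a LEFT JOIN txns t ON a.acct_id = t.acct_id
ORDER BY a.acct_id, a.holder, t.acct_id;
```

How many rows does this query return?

13

LEFT JOIN keeps every row from `accounts`; unmatched rows get NULL for `txns`'s columns.
Matching on a.acct_id = t.acct_id. A NULL in a compared column never satisfies the condition.
- acct_id=5: 3 matching t row(s), so 3 row(s) emitted.
- acct_id=7: no t row matches, row kept with t columns NULL.
- acct_id=3: no t row matches, row kept with t columns NULL.
- acct_id=2: 2 matching t row(s), so 2 row(s) emitted.
- acct_id=2: 2 matching t row(s), so 2 row(s) emitted.
- acct_id=6: no t row matches, row kept with t columns NULL.
- acct_id=3: no t row matches, row kept with t columns NULL.
- acct_id=6: no t row matches, row kept with t columns NULL.
- acct_id=7: no t row matches, row kept with t columns NULL.
Total: 7 matched + 6 padded = 13 rows.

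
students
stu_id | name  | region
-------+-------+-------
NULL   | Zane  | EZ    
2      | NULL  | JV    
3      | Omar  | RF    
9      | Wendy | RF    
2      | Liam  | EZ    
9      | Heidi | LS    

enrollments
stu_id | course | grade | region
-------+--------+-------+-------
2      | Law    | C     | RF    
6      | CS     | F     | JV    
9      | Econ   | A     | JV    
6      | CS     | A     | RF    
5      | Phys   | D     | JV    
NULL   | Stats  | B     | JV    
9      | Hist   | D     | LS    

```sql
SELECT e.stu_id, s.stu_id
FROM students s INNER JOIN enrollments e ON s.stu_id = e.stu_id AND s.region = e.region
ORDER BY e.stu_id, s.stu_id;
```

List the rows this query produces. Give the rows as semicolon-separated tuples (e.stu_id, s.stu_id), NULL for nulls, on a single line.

(9, 9)

INNER JOIN keeps only pairs where the ON condition holds.
Matching on s.stu_id = e.stu_id AND s.region = e.region. A NULL in a compared column never satisfies the condition.
- s row (stu_id=NULL, region=EZ): no match → dropped.
- s row (stu_id=2, region=JV): no match → dropped.
- s row (stu_id=3, region=RF): no match → dropped.
- s row (stu_id=9, region=RF): no match → dropped.
- s row (stu_id=2, region=EZ): no match → dropped.
- s row (stu_id=9, region=LS): matches 1 e row(s) → 1 output row(s).
After projecting and ordering:
e.stu_id | s.stu_id
9 | 9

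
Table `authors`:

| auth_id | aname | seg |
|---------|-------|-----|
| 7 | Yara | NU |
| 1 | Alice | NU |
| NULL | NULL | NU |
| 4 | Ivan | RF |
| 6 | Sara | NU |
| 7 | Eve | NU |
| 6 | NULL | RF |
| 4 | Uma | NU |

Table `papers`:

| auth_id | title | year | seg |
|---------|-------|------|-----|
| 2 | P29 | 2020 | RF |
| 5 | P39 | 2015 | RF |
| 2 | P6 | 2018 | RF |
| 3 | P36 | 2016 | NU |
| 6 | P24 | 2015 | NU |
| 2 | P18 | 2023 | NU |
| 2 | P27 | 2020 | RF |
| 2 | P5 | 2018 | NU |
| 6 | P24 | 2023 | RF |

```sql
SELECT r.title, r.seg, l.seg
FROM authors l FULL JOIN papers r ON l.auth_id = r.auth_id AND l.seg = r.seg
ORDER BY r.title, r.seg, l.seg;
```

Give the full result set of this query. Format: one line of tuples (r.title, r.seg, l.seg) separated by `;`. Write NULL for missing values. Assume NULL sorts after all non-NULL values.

FULL OUTER JOIN keeps every row from both sides; unmatched rows get NULL for the other side's columns.
Matching on l.auth_id = r.auth_id AND l.seg = r.seg. A NULL in a compared column never satisfies the condition.
- l row (auth_id=7, seg=NU): no match → kept, r columns NULL.
- l row (auth_id=1, seg=NU): no match → kept, r columns NULL.
- l row (auth_id=NULL, seg=NU): no match → kept, r columns NULL.
- l row (auth_id=4, seg=RF): no match → kept, r columns NULL.
- l row (auth_id=6, seg=NU): matches 1 r row(s) → 1 output row(s).
- l row (auth_id=7, seg=NU): no match → kept, r columns NULL.
- l row (auth_id=6, seg=RF): matches 1 r row(s) → 1 output row(s).
- l row (auth_id=4, seg=NU): no match → kept, r columns NULL.
- 7 row(s) from r found no l partner → padded with NULL.

(P18, NU, NULL); (P24, NU, NU); (P24, RF, RF); (P27, RF, NULL); (P29, RF, NULL); (P36, NU, NULL); (P39, RF, NULL); (P5, NU, NULL); (P6, RF, NULL); (NULL, NULL, NU); (NULL, NULL, NU); (NULL, NULL, NU); (NULL, NULL, NU); (NULL, NULL, NU); (NULL, NULL, RF)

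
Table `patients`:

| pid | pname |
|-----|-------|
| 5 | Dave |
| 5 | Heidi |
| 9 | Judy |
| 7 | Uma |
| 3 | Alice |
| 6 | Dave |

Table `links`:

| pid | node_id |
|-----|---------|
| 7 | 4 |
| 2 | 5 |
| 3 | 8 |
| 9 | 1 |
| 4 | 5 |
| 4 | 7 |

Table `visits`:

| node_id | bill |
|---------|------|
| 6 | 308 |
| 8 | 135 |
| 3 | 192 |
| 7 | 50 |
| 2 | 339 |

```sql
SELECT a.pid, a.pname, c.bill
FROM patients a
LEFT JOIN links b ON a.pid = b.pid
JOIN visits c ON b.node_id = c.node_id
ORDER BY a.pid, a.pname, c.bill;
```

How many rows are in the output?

1

Step 1 — a LEFT JOIN b on pid → 6 row(s).
Then INNER JOIN `visits c` on node_id: keep only rows whose b.node_id appears in c.
Result: 1 row(s).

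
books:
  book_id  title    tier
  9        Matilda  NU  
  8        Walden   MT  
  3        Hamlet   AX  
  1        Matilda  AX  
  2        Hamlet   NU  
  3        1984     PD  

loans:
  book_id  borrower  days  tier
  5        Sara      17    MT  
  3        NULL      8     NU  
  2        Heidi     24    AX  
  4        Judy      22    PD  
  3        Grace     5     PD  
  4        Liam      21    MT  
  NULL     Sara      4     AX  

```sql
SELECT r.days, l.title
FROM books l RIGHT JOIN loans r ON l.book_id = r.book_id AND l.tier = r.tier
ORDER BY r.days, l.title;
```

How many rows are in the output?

RIGHT JOIN keeps every row from `loans`; unmatched rows get NULL for `books`'s columns.
Matching on l.book_id = r.book_id AND l.tier = r.tier. A NULL in a compared column never satisfies the condition.
- l[0] book_id=9, tier=NU → no match.
- l[1] book_id=8, tier=MT → no match.
- l[2] book_id=3, tier=AX → no match.
- l[3] book_id=1, tier=AX → no match.
- l[4] book_id=2, tier=NU → no match.
- l[5] book_id=3, tier=PD → 1 match(es) in r → 1 row(s).
- 6 row(s) from r found no l partner → padded with NULL.
Total: 1 matched + 6 padded = 7 rows.

7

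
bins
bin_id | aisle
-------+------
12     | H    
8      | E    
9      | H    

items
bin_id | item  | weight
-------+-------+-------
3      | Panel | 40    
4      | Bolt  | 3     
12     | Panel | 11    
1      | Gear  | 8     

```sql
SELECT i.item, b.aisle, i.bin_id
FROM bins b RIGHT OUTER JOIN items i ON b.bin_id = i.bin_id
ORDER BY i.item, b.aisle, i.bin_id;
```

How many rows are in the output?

4

RIGHT JOIN keeps every row from `items`; unmatched rows get NULL for `bins`'s columns.
Matching on b.bin_id = i.bin_id.
- bin_id=12: 1 matching i row(s), so 1 row(s) emitted.
- bin_id=8: no matching i row.
- bin_id=9: no matching i row.
- 3 row(s) from i found no b partner → padded with NULL.
Total: 1 matched + 3 padded = 4 rows.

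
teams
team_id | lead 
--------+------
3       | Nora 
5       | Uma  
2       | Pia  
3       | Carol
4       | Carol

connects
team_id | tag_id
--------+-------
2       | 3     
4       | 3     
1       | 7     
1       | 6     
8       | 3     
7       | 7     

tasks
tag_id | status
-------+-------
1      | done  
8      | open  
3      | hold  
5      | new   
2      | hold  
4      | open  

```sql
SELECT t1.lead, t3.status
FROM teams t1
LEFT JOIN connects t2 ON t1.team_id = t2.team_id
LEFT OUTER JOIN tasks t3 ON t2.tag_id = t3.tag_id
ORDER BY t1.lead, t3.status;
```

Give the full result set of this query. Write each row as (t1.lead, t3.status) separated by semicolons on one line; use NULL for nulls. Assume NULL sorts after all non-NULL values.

Step 1 — t1 LEFT JOIN t2 on team_id → 5 row(s).
Then LEFT JOIN `tasks t3` on tag_id: each of those 5 rows is kept; rows whose t2.tag_id has no match in t3 get NULL for t3's columns.

(Carol, hold); (Carol, NULL); (Nora, NULL); (Pia, hold); (Uma, NULL)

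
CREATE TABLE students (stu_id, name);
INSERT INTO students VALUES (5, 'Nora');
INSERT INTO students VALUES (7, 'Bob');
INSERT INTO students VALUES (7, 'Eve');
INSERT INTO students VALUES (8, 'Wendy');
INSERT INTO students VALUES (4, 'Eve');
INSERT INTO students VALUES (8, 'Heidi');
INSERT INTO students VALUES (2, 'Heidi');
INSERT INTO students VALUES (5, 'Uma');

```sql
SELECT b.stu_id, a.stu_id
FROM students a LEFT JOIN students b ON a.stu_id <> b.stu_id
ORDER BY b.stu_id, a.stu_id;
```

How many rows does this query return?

LEFT JOIN keeps every row from `students a`; unmatched rows get NULL for `students b`'s columns.
Matching on a.stu_id <> b.stu_id.
- a row (stu_id=5): matches 6 b row(s) → 6 output row(s).
- a row (stu_id=7): matches 6 b row(s) → 6 output row(s).
- a row (stu_id=7): matches 6 b row(s) → 6 output row(s).
- a row (stu_id=8): matches 6 b row(s) → 6 output row(s).
- a row (stu_id=4): matches 7 b row(s) → 7 output row(s).
- a row (stu_id=8): matches 6 b row(s) → 6 output row(s).
- a row (stu_id=2): matches 7 b row(s) → 7 output row(s).
- a row (stu_id=5): matches 6 b row(s) → 6 output row(s).
Total: 50 rows.

50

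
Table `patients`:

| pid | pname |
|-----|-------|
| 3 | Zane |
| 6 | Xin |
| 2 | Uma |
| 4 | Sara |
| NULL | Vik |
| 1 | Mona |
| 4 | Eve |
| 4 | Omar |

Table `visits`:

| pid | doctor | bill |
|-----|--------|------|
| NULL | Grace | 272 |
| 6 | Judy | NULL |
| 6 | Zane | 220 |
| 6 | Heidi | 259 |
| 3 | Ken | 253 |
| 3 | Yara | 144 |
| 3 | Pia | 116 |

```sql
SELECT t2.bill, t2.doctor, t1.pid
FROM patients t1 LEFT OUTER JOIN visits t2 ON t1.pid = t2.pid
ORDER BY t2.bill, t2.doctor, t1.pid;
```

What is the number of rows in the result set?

LEFT JOIN keeps every row from `patients`; unmatched rows get NULL for `visits`'s columns.
Matching on t1.pid = t2.pid. A NULL in a compared column never satisfies the condition.
Matched pairs: 6; unmatched t1 rows kept: 6.
Total: 6 matched + 6 padded = 12 rows.

12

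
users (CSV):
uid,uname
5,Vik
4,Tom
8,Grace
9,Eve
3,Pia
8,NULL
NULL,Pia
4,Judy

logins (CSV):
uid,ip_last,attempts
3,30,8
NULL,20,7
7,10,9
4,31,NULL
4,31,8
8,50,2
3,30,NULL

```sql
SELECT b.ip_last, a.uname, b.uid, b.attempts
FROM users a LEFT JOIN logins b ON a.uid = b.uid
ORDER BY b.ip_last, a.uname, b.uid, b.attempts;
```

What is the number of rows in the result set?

LEFT JOIN keeps every row from `users`; unmatched rows get NULL for `logins`'s columns.
Matching on a.uid = b.uid. A NULL in a compared column never satisfies the condition.
- a[0] uid=5 → no match; kept with NULLs on the b side.
- a[1] uid=4 → 2 match(es) in b → 2 row(s).
- a[2] uid=8 → 1 match(es) in b → 1 row(s).
- a[3] uid=9 → no match; kept with NULLs on the b side.
- a[4] uid=3 → 2 match(es) in b → 2 row(s).
- a[5] uid=8 → 1 match(es) in b → 1 row(s).
- a[6] uid=NULL → no match; kept with NULLs on the b side.
- a[7] uid=4 → 2 match(es) in b → 2 row(s).
Total: 8 matched + 3 padded = 11 rows.

11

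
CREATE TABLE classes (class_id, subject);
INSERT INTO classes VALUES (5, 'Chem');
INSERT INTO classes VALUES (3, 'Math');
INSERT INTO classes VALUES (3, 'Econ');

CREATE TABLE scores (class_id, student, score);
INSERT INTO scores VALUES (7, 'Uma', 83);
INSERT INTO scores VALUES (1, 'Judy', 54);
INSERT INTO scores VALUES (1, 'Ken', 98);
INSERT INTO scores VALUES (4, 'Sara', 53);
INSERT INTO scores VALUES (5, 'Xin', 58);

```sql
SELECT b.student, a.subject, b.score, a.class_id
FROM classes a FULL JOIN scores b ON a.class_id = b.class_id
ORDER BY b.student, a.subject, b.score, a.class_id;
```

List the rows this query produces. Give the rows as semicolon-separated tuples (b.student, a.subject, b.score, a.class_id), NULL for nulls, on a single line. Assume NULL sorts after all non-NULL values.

(Judy, NULL, 54, NULL); (Ken, NULL, 98, NULL); (Sara, NULL, 53, NULL); (Uma, NULL, 83, NULL); (Xin, Chem, 58, 5); (NULL, Econ, NULL, 3); (NULL, Math, NULL, 3)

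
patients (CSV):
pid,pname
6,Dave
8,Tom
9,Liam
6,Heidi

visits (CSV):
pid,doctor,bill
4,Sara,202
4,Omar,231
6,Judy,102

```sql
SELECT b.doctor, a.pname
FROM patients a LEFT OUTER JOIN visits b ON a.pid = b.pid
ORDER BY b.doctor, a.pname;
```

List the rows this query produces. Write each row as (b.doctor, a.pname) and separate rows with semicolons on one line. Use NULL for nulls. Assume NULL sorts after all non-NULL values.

(Judy, Dave); (Judy, Heidi); (NULL, Liam); (NULL, Tom)

LEFT JOIN keeps every row from `patients`; unmatched rows get NULL for `visits`'s columns.
Matching on a.pid = b.pid.
Matched pairs: 2; unmatched a rows kept: 2.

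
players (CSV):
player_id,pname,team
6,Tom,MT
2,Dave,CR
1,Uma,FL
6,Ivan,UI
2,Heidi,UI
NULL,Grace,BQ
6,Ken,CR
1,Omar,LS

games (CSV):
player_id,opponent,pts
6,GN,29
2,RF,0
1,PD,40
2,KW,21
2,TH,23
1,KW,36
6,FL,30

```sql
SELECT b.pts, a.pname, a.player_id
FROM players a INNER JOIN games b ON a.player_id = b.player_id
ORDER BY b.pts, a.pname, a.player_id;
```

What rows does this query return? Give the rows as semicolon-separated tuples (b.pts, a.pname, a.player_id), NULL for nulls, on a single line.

INNER JOIN keeps only pairs where the ON condition holds.
Matching on a.player_id = b.player_id. A NULL in a compared column never satisfies the condition.
- player_id=6: 2 matching b row(s), so 2 row(s) emitted.
- player_id=2: 3 matching b row(s), so 3 row(s) emitted.
- player_id=1: 2 matching b row(s), so 2 row(s) emitted.
- player_id=6: 2 matching b row(s), so 2 row(s) emitted.
- player_id=2: 3 matching b row(s), so 3 row(s) emitted.
- player_id=NULL: no matching b row, dropped.
- player_id=6: 2 matching b row(s), so 2 row(s) emitted.
- player_id=1: 2 matching b row(s), so 2 row(s) emitted.

(0, Dave, 2); (0, Heidi, 2); (21, Dave, 2); (21, Heidi, 2); (23, Dave, 2); (23, Heidi, 2); (29, Ivan, 6); (29, Ken, 6); (29, Tom, 6); (30, Ivan, 6); (30, Ken, 6); (30, Tom, 6); (36, Omar, 1); (36, Uma, 1); (40, Omar, 1); (40, Uma, 1)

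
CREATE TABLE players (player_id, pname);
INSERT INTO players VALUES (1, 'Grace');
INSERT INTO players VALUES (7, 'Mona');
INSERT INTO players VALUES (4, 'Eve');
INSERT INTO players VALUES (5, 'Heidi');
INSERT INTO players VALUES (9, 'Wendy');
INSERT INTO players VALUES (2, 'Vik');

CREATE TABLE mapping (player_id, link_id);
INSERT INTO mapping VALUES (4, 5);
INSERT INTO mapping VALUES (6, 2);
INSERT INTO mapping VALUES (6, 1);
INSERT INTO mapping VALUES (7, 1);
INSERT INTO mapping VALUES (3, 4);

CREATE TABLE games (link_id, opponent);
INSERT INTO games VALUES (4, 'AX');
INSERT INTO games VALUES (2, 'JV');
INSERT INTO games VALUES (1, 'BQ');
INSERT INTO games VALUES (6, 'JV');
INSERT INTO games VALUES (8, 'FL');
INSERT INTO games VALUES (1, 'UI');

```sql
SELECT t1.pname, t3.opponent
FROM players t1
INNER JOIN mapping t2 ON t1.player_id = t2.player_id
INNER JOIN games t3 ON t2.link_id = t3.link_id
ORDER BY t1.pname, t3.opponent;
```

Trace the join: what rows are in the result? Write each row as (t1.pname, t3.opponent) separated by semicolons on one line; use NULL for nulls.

Step 1 — t1 INNER JOIN t2 on player_id → 2 row(s).
Then INNER JOIN `games t3` on link_id: keep only rows whose t2.link_id appears in t3.

(Mona, BQ); (Mona, UI)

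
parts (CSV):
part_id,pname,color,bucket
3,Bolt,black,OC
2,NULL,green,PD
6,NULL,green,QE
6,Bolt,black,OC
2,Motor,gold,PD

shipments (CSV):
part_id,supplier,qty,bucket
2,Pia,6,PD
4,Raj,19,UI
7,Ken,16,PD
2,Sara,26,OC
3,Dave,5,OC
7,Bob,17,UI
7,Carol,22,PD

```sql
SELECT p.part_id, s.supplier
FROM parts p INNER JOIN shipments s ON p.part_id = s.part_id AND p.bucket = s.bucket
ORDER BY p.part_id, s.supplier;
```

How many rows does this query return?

INNER JOIN keeps only pairs where the ON condition holds.
Matching on p.part_id = s.part_id AND p.bucket = s.bucket.
- part_id=3, bucket=OC: 1 matching s row(s), so 1 row(s) emitted.
- part_id=2, bucket=PD: 1 matching s row(s), so 1 row(s) emitted.
- part_id=6, bucket=QE: no matching s row, dropped.
- part_id=6, bucket=OC: no matching s row, dropped.
- part_id=2, bucket=PD: 1 matching s row(s), so 1 row(s) emitted.
Total: 3 rows.

3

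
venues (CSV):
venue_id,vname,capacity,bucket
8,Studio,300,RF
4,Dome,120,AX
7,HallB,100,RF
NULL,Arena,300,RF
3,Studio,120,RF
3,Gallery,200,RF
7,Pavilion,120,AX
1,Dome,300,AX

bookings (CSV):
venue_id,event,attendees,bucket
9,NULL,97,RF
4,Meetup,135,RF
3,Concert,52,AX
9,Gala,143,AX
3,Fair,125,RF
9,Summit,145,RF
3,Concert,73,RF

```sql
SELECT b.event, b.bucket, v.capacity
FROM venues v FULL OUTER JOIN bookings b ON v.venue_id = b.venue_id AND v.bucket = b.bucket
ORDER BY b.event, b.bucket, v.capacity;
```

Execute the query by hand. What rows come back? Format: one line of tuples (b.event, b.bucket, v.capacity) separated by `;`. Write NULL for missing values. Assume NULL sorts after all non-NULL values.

(Concert, AX, NULL); (Concert, RF, 120); (Concert, RF, 200); (Fair, RF, 120); (Fair, RF, 200); (Gala, AX, NULL); (Meetup, RF, NULL); (Summit, RF, NULL); (NULL, RF, NULL); (NULL, NULL, 100); (NULL, NULL, 120); (NULL, NULL, 120); (NULL, NULL, 300); (NULL, NULL, 300); (NULL, NULL, 300)

FULL OUTER JOIN keeps every row from both sides; unmatched rows get NULL for the other side's columns.
Matching on v.venue_id = b.venue_id AND v.bucket = b.bucket. A NULL in a compared column never satisfies the condition.
Matched pairs: 4; unmatched v rows kept: 6; unmatched b rows kept: 5.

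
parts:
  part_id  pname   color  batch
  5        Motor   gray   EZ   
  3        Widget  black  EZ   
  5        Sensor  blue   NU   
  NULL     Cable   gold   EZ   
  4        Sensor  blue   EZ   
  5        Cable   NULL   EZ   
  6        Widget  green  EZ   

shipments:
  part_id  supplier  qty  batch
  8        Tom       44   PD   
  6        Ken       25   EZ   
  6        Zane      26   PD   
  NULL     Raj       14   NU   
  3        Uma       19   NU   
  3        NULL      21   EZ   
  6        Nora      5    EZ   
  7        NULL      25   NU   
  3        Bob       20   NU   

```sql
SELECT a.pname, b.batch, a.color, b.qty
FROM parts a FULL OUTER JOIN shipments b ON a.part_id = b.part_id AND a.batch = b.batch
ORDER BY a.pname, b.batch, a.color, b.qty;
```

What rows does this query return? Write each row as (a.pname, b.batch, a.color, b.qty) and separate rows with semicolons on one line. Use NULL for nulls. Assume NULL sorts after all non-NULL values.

(Cable, NULL, gold, NULL); (Cable, NULL, NULL, NULL); (Motor, NULL, gray, NULL); (Sensor, NULL, blue, NULL); (Sensor, NULL, blue, NULL); (Widget, EZ, black, 21); (Widget, EZ, green, 5); (Widget, EZ, green, 25); (NULL, NU, NULL, 14); (NULL, NU, NULL, 19); (NULL, NU, NULL, 20); (NULL, NU, NULL, 25); (NULL, PD, NULL, 26); (NULL, PD, NULL, 44)

FULL OUTER JOIN keeps every row from both sides; unmatched rows get NULL for the other side's columns.
Matching on a.part_id = b.part_id AND a.batch = b.batch. A NULL in a compared column never satisfies the condition.
Matched pairs: 3; unmatched a rows kept: 5; unmatched b rows kept: 6.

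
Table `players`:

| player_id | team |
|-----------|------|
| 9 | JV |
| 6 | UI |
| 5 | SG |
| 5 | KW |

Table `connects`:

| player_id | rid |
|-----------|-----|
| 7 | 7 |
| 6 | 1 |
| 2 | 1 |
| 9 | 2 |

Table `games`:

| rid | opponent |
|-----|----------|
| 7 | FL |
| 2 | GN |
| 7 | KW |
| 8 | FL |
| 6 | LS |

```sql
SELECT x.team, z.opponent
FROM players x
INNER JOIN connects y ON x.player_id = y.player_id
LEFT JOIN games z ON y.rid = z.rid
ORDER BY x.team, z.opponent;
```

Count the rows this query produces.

2

Step 1 — x INNER JOIN y on player_id → 2 row(s).
Then LEFT JOIN `games z` on rid: each of those 2 rows is kept; rows whose y.rid has no match in z get NULL for z's columns.
Result: 2 row(s).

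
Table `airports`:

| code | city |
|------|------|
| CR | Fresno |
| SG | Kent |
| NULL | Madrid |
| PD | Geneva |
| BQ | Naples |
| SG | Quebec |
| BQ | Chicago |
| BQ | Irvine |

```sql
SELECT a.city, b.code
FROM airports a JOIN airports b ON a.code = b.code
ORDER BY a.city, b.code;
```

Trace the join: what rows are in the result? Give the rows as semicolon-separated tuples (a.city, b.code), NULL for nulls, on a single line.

(Chicago, BQ); (Chicago, BQ); (Chicago, BQ); (Fresno, CR); (Geneva, PD); (Irvine, BQ); (Irvine, BQ); (Irvine, BQ); (Kent, SG); (Kent, SG); (Naples, BQ); (Naples, BQ); (Naples, BQ); (Quebec, SG); (Quebec, SG)

INNER JOIN keeps only pairs where the ON condition holds.
Matching on a.code = b.code. A NULL in a compared column never satisfies the condition.
Matched pairs: 15.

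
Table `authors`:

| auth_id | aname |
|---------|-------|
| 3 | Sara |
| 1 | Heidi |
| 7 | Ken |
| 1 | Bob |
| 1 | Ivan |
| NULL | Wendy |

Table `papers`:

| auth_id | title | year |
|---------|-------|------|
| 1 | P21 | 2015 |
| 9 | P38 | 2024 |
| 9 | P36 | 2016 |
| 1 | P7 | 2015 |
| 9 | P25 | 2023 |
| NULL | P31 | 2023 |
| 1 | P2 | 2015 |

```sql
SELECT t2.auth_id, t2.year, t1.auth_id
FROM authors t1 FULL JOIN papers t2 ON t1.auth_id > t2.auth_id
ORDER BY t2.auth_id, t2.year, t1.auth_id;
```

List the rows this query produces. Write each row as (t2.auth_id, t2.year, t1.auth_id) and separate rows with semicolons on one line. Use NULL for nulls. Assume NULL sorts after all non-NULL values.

(1, 2015, 3); (1, 2015, 3); (1, 2015, 3); (1, 2015, 7); (1, 2015, 7); (1, 2015, 7); (9, 2016, NULL); (9, 2023, NULL); (9, 2024, NULL); (NULL, 2023, NULL); (NULL, NULL, 1); (NULL, NULL, 1); (NULL, NULL, 1); (NULL, NULL, NULL)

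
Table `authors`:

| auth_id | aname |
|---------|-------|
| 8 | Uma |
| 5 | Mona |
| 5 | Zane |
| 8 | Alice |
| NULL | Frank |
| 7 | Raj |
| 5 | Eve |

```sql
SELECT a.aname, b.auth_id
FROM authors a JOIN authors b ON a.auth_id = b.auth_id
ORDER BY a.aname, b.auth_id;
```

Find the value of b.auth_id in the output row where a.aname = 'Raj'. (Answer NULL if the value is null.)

7

INNER JOIN keeps only pairs where the ON condition holds.
Matching on a.auth_id = b.auth_id. A NULL in a compared column never satisfies the condition.
- a (auth_id=8) pairs with 2 row(s) of b.
- a (auth_id=5) pairs with 3 row(s) of b.
- a (auth_id=5) pairs with 3 row(s) of b.
- a (auth_id=8) pairs with 2 row(s) of b.
- a (auth_id=NULL) has no partner → excluded.
- a (auth_id=7) pairs with 1 row(s) of b.
- a (auth_id=5) pairs with 3 row(s) of b.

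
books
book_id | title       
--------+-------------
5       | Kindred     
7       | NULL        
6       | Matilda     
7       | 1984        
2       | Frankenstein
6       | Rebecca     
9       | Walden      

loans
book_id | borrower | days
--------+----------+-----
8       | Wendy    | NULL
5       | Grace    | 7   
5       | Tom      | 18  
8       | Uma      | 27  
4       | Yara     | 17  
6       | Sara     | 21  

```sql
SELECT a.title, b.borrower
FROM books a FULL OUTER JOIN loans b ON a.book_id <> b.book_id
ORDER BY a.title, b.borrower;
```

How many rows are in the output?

FULL OUTER JOIN keeps every row from both sides; unmatched rows get NULL for the other side's columns.
Matching on a.book_id <> b.book_id.
Matched pairs: 38; unmatched a rows kept: 0; unmatched b rows kept: 0.
Total: 38 rows.

38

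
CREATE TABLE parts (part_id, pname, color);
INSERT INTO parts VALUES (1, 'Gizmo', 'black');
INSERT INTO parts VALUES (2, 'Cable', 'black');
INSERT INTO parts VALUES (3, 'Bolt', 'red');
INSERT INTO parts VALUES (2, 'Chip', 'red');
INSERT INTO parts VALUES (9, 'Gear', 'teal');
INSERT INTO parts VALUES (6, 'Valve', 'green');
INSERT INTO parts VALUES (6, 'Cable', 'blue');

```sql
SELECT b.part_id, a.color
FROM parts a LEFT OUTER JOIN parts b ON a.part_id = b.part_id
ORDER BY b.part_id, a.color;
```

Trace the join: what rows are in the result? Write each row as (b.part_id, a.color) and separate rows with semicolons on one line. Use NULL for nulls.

(1, black); (2, black); (2, black); (2, red); (2, red); (3, red); (6, blue); (6, blue); (6, green); (6, green); (9, teal)

LEFT JOIN keeps every row from `parts a`; unmatched rows get NULL for `parts b`'s columns.
Matching on a.part_id = b.part_id.
- a row (part_id=1): matches 1 b row(s) → 1 output row(s).
- a row (part_id=2): matches 2 b row(s) → 2 output row(s).
- a row (part_id=3): matches 1 b row(s) → 1 output row(s).
- a row (part_id=2): matches 2 b row(s) → 2 output row(s).
- a row (part_id=9): matches 1 b row(s) → 1 output row(s).
- a row (part_id=6): matches 2 b row(s) → 2 output row(s).
- a row (part_id=6): matches 2 b row(s) → 2 output row(s).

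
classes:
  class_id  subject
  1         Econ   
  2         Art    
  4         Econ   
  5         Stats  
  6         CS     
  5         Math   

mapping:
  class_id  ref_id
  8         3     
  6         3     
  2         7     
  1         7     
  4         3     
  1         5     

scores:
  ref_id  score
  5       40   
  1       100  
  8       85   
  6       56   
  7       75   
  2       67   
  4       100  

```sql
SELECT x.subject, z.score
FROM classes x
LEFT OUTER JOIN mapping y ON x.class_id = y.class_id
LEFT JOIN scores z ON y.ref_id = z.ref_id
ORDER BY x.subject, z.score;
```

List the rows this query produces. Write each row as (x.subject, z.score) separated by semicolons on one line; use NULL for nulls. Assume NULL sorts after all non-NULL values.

Joins associate left-to-right: classes LEFT JOIN mapping on class_id gives 7 intermediate row(s).
Then LEFT JOIN `scores z` on ref_id: each of those 7 rows is kept; rows whose y.ref_id has no match in z get NULL for z's columns.

(Art, 75); (CS, NULL); (Econ, 40); (Econ, 75); (Econ, NULL); (Math, NULL); (Stats, NULL)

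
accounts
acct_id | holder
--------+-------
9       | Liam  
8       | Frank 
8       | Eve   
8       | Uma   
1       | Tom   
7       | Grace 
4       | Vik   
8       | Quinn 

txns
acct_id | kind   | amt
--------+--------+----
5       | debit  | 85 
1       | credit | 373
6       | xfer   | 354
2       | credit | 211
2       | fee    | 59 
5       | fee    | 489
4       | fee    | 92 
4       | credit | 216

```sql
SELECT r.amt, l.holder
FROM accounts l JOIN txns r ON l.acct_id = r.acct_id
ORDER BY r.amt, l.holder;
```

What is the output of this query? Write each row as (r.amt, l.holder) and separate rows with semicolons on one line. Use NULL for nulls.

(92, Vik); (216, Vik); (373, Tom)

INNER JOIN keeps only pairs where the ON condition holds.
Matching on l.acct_id = r.acct_id.
- l row (acct_id=9): no match → dropped.
- l row (acct_id=8): no match → dropped.
- l row (acct_id=8): no match → dropped.
- l row (acct_id=8): no match → dropped.
- l row (acct_id=1): matches 1 r row(s) → 1 output row(s).
- l row (acct_id=7): no match → dropped.
- l row (acct_id=4): matches 2 r row(s) → 2 output row(s).
- l row (acct_id=8): no match → dropped.
After projecting and ordering:
r.amt | l.holder
92 | Vik
216 | Vik
373 | Tom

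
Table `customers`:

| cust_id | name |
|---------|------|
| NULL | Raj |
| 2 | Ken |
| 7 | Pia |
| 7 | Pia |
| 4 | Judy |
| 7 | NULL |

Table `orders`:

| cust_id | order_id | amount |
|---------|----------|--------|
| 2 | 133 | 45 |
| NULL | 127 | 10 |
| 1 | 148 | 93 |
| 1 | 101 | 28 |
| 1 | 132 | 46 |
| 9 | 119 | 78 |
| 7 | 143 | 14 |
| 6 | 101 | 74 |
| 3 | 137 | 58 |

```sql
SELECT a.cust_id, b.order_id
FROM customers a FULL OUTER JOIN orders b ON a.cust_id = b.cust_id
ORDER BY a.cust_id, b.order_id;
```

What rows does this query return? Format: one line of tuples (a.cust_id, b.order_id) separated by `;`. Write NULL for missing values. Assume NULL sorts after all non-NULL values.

FULL OUTER JOIN keeps every row from both sides; unmatched rows get NULL for the other side's columns.
Matching on a.cust_id = b.cust_id. A NULL in a compared column never satisfies the condition.
Matched pairs: 4; unmatched a rows kept: 2; unmatched b rows kept: 7.

(2, 133); (4, NULL); (7, 143); (7, 143); (7, 143); (NULL, 101); (NULL, 101); (NULL, 119); (NULL, 127); (NULL, 132); (NULL, 137); (NULL, 148); (NULL, NULL)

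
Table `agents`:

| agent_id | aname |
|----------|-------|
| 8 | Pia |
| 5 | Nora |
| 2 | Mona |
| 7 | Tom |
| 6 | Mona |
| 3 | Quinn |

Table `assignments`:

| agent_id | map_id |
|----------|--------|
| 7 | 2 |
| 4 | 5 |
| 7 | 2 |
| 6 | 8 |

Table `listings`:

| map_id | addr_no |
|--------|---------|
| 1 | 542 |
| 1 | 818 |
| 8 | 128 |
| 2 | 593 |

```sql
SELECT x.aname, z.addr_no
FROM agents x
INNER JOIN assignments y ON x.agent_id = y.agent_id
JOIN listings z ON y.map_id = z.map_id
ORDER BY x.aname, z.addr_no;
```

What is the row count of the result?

Evaluate left to right. First `agents x INNER JOIN assignments y` on agent_id: 3 row(s).
Then INNER JOIN `listings z` on map_id: keep only rows whose y.map_id appears in z.
Result: 3 row(s).

3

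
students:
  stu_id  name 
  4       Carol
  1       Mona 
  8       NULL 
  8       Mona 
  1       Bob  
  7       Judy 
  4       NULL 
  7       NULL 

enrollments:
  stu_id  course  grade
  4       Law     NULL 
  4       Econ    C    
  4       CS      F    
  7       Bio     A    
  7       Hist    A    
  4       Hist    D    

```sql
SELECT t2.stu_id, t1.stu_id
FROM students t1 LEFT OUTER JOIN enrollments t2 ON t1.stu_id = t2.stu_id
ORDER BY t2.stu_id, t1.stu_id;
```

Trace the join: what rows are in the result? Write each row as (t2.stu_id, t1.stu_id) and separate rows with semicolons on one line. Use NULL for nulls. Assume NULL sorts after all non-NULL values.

LEFT JOIN keeps every row from `students`; unmatched rows get NULL for `enrollments`'s columns.
Matching on t1.stu_id = t2.stu_id.
- stu_id=4: 4 matching t2 row(s), so 4 row(s) emitted.
- stu_id=1: no t2 row matches, row kept with t2 columns NULL.
- stu_id=8: no t2 row matches, row kept with t2 columns NULL.
- stu_id=8: no t2 row matches, row kept with t2 columns NULL.
- stu_id=1: no t2 row matches, row kept with t2 columns NULL.
- stu_id=7: 2 matching t2 row(s), so 2 row(s) emitted.
- stu_id=4: 4 matching t2 row(s), so 4 row(s) emitted.
- stu_id=7: 2 matching t2 row(s), so 2 row(s) emitted.

(4, 4); (4, 4); (4, 4); (4, 4); (4, 4); (4, 4); (4, 4); (4, 4); (7, 7); (7, 7); (7, 7); (7, 7); (NULL, 1); (NULL, 1); (NULL, 8); (NULL, 8)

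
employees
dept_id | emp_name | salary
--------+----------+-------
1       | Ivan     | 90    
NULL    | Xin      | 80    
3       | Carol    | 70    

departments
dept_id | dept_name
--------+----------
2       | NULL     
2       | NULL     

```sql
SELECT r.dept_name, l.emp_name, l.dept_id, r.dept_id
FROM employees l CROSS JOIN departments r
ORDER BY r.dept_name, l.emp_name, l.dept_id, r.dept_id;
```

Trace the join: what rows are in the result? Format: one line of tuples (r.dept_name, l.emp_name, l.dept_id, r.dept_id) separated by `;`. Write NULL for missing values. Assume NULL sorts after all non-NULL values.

CROSS JOIN pairs every row of `employees` with every row of `departments`: 3 × 2 = 6 rows.
After projecting and ordering:
r.dept_name | l.emp_name | l.dept_id | r.dept_id
NULL | Carol | 3 | 2
NULL | Carol | 3 | 2
NULL | Ivan | 1 | 2
NULL | Ivan | 1 | 2
NULL | Xin | NULL | 2
NULL | Xin | NULL | 2

(NULL, Carol, 3, 2); (NULL, Carol, 3, 2); (NULL, Ivan, 1, 2); (NULL, Ivan, 1, 2); (NULL, Xin, NULL, 2); (NULL, Xin, NULL, 2)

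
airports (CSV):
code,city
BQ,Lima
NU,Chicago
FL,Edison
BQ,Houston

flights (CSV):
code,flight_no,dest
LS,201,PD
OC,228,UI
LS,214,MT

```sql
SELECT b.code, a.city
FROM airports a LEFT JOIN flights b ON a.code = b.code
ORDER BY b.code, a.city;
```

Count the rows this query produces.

4

LEFT JOIN keeps every row from `airports`; unmatched rows get NULL for `flights`'s columns.
Matching on a.code = b.code.
- a (code=BQ) has no partner → padded with NULL.
- a (code=NU) has no partner → padded with NULL.
- a (code=FL) has no partner → padded with NULL.
- a (code=BQ) has no partner → padded with NULL.
Total: 0 matched + 4 padded = 4 rows.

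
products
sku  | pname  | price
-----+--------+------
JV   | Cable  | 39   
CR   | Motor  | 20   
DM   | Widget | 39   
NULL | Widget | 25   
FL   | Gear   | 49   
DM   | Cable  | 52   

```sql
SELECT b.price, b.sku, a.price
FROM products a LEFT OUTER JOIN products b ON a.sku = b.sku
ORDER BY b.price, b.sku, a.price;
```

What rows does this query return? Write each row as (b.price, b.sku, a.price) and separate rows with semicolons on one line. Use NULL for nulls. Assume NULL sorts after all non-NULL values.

(20, CR, 20); (39, DM, 39); (39, DM, 52); (39, JV, 39); (49, FL, 49); (52, DM, 39); (52, DM, 52); (NULL, NULL, 25)

LEFT JOIN keeps every row from `products a`; unmatched rows get NULL for `products b`'s columns.
Matching on a.sku = b.sku. A NULL in a compared column never satisfies the condition.
- a row (sku=JV): matches 1 b row(s) → 1 output row(s).
- a row (sku=CR): matches 1 b row(s) → 1 output row(s).
- a row (sku=DM): matches 2 b row(s) → 2 output row(s).
- a row (sku=NULL): no match → kept, b columns NULL.
- a row (sku=FL): matches 1 b row(s) → 1 output row(s).
- a row (sku=DM): matches 2 b row(s) → 2 output row(s).
After projecting and ordering:
b.price | b.sku | a.price
20 | CR | 20
39 | DM | 39
39 | DM | 52
39 | JV | 39
49 | FL | 49
52 | DM | 39
52 | DM | 52
NULL | NULL | 25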